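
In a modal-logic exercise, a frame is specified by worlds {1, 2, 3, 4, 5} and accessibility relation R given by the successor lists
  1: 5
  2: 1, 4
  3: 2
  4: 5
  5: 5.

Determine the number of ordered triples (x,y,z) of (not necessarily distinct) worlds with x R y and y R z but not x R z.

Enumerating: (2,1,5), (2,4,5), (3,2,1), (3,2,4).

4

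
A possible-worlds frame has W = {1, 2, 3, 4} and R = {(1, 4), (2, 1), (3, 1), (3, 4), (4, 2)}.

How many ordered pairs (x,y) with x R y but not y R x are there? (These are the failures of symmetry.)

5

Enumerating: (1,4), (2,1), (3,1), (3,4), (4,2).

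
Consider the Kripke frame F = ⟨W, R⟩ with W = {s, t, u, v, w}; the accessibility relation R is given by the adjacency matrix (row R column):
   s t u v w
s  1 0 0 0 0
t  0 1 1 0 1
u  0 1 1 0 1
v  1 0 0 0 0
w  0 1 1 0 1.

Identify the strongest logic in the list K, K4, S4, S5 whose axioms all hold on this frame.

Transitive (axiom 4): yes — every two-step R-path is closed by a direct edge.
Reflexive (axiom T): no — v is not related to itself.
Euclidean (axiom 5): yes — any two successors of a common world are R-related.
So F validates K, K4; S4 would additionally require R to be reflexive. The strongest is K4.

K4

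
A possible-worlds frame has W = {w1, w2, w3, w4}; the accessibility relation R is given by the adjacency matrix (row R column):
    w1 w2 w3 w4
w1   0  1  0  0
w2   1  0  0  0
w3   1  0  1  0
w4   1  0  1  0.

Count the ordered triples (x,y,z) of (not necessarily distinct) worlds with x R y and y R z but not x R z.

Enumerating: (w1,w2,w1), (w2,w1,w2), (w3,w1,w2), (w4,w1,w2).

4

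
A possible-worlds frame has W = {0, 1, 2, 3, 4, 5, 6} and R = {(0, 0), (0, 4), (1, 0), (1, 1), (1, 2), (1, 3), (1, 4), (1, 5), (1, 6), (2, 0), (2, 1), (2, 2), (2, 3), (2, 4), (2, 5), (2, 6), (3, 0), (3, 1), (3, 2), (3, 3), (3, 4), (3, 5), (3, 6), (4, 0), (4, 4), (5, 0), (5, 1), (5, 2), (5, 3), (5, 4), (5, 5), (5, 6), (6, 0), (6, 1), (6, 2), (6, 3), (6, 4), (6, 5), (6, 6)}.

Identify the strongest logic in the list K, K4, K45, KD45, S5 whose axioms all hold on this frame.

Transitive (axiom 4): yes — every two-step R-path is closed by a direct edge.
Euclidean (axiom 5): no — 1 R 0 and 1 R 2, but not 0 R 2.
Serial (axiom D): yes — every world has a successor (e.g. 0 R 0).
Reflexive (axiom T): yes — every world is R-related to itself.
So F validates K, K4; K45 would additionally require R to be Euclidean. The strongest is K4.

K4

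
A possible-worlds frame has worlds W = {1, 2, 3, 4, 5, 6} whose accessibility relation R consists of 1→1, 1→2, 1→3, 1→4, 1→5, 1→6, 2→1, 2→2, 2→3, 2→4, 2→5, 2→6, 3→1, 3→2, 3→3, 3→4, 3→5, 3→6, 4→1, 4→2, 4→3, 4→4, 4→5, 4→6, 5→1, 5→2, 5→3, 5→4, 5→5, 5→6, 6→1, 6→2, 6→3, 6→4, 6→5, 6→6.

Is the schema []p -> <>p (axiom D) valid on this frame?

Axiom D corresponds to the accessibility relation being serial.
Serial: yes — every world has a successor (e.g. 1 R 1).

Yes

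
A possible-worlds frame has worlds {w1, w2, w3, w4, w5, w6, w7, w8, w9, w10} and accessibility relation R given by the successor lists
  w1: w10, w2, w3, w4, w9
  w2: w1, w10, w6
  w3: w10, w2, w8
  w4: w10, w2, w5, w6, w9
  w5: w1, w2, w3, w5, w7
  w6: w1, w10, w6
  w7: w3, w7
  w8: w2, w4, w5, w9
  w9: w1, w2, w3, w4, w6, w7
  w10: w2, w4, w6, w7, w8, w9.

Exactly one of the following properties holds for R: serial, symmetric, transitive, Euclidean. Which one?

Serial: yes — every world has a successor (e.g. w1 R w10).
Symmetric: no — w1 R w10 but not w10 R w1.
Transitive: no — w1 R w10 and w10 R w6, but not w1 R w6.
Euclidean: no — w1 R w10 and w1 R w3, but not w10 R w3.
Only serial holds.

serial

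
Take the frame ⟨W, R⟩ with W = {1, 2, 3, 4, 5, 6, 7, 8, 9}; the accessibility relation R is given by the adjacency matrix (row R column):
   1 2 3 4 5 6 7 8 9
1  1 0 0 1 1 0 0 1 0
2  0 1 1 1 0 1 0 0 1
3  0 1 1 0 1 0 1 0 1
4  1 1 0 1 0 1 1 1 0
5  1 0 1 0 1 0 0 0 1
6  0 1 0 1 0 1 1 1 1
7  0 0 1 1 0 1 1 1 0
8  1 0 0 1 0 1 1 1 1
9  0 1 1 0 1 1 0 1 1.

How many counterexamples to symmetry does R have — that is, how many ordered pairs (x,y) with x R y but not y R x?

0

R is symmetric; there are no such tuples.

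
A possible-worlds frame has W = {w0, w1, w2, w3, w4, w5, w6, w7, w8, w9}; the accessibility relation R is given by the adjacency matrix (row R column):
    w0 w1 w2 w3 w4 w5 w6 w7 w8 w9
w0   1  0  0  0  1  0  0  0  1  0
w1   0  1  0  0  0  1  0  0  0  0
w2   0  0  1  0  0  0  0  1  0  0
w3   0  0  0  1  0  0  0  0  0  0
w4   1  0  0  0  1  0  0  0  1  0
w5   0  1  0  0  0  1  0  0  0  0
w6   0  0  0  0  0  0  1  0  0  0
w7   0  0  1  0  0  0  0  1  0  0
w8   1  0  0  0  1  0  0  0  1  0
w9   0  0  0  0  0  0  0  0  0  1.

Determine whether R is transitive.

Transitive: yes — every two-step R-path is closed by a direct edge.

Yes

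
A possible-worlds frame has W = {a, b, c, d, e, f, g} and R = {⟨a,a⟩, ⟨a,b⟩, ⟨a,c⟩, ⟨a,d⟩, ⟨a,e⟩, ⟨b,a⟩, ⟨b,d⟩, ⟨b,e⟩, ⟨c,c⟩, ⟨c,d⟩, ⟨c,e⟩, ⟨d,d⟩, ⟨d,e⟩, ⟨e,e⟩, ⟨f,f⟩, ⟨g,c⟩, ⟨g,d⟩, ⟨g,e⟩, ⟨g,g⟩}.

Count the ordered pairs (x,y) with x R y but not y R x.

11

Enumerating: (a,c), (a,d), (a,e), (b,d), (b,e), (c,d), (c,e), (d,e), (g,c), (g,d), (g,e).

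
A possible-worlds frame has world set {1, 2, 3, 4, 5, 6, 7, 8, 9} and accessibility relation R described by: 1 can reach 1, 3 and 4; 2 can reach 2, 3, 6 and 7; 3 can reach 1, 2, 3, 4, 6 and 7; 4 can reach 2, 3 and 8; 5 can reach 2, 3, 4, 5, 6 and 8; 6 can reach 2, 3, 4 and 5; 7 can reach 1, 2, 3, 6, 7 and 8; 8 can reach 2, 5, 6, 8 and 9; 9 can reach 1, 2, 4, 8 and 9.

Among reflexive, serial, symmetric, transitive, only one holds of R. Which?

Reflexive: no — 4 is not related to itself.
Serial: yes — every world has a successor (e.g. 1 R 1).
Symmetric: no — 1 R 4 but not 4 R 1.
Transitive: no — 1 R 3 and 3 R 2, but not 1 R 2.
Only serial holds.

serial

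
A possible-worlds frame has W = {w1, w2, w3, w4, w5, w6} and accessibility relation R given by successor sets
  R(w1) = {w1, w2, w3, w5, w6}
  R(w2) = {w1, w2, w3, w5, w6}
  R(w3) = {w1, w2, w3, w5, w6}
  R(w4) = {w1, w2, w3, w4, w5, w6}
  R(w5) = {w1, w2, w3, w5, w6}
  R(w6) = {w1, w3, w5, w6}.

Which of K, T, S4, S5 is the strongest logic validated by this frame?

Reflexive (axiom T): yes — every world is R-related to itself.
Transitive (axiom 4): no — w6 R w1 and w1 R w2, but not w6 R w2.
Euclidean (axiom 5): no — w1 R w6 and w1 R w2, but not w6 R w2.
So F validates K, T; S4 would additionally require R to be transitive. The strongest is T.

T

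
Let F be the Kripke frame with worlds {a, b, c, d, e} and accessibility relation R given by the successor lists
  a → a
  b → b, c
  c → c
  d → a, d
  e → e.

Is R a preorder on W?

Yes

Reflexive: yes — every world is R-related to itself.
Transitive: yes — every two-step R-path is closed by a direct edge.
So R is a preorder.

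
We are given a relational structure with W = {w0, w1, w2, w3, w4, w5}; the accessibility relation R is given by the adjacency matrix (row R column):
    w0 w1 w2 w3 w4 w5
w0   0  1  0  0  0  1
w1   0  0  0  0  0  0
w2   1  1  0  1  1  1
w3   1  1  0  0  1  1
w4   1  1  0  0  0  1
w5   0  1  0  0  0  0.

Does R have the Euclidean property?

No

Euclidean: no — w0 R w1 and w0 R w5, but not w1 R w5.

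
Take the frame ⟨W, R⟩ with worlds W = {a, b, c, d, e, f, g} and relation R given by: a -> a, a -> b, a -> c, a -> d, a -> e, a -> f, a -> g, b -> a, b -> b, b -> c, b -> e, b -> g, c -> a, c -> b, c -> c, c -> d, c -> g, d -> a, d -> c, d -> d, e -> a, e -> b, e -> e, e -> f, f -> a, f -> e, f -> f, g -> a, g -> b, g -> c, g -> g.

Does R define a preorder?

Reflexive: yes — every world is R-related to itself.
Transitive: no — b R a and a R d, but not b R d.
So R is not a preorder.

No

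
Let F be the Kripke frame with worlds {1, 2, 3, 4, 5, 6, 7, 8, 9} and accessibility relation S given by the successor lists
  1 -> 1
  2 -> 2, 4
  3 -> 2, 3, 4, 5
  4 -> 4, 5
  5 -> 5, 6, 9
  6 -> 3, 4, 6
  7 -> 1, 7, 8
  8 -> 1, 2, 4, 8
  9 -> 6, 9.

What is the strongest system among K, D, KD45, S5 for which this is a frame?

Serial (axiom D): yes — every world has a successor (e.g. 1 S 1).
Euclidean (axiom 5): no — 3 S 2 and 3 S 5, but not 2 S 5.
Transitive (axiom 4): no — 2 S 4 and 4 S 5, but not 2 S 5.
Reflexive (axiom T): yes — every world is S-related to itself.
So F validates K, D; KD45 would additionally require S to be Euclidean and transitive. The strongest is D.

D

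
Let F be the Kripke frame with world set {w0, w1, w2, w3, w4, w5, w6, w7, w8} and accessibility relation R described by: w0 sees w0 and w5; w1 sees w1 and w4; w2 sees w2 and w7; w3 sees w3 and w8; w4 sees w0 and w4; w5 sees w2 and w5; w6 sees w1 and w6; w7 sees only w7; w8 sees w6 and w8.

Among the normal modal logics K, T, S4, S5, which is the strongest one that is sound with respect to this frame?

Reflexive (axiom T): yes — every world is R-related to itself.
Transitive (axiom 4): no — w0 R w5 and w5 R w2, but not w0 R w2.
Euclidean (axiom 5): no — w0 R w5 and w0 R w0, but not w5 R w0.
So F validates K, T; S4 would additionally require R to be transitive. The strongest is T.

T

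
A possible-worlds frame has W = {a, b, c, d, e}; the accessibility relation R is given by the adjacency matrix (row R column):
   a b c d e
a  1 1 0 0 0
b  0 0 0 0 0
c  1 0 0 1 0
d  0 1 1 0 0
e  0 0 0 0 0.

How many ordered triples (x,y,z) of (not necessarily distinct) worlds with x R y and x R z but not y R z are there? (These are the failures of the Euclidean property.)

9

Enumerating: (a,b,a), (a,b,b), (c,a,d), (c,d,a), (c,d,d), (d,b,b), (d,b,c), (d,c,b), (d,c,c).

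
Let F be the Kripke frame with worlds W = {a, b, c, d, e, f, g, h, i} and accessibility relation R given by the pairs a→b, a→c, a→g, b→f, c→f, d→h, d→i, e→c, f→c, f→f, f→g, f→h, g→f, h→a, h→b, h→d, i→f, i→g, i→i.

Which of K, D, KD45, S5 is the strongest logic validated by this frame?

D

Serial (axiom D): yes — every world has a successor (e.g. a R b).
Euclidean (axiom 5): no — a R b and a R c, but not b R c.
Transitive (axiom 4): no — a R b and b R f, but not a R f.
Reflexive (axiom T): no — a is not related to itself.
So F validates K, D; KD45 would additionally require R to be Euclidean and transitive. The strongest is D.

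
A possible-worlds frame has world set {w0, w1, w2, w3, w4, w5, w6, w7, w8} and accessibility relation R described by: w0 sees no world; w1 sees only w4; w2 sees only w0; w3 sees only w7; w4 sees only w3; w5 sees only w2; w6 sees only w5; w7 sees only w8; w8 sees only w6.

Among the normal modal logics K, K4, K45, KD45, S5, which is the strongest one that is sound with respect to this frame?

Transitive (axiom 4): no — w1 R w4 and w4 R w3, but not w1 R w3.
Euclidean (axiom 5): no — w1 R w4 and w1 R w4, but not w4 R w4.
Serial (axiom D): no — w0 has no R-successor.
Reflexive (axiom T): no — w0 is not related to itself.
So F validates K; K4 would additionally require R to be transitive. The strongest is K.

K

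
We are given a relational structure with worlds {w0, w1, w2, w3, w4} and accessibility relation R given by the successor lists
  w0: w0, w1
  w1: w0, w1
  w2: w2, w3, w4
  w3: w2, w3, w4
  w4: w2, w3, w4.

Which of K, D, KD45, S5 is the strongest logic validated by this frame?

S5

Serial (axiom D): yes — every world has a successor (e.g. w0 R w0).
Euclidean (axiom 5): yes — any two successors of a common world are R-related.
Transitive (axiom 4): yes — every two-step R-path is closed by a direct edge.
Reflexive (axiom T): yes — every world is R-related to itself.
So F validates K, D, KD45, S5. The strongest is S5.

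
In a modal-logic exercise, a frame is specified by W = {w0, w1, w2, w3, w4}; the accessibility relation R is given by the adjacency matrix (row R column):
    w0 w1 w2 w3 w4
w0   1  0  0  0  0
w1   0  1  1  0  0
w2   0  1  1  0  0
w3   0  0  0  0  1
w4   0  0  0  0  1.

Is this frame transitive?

Transitive: yes — every two-step R-path is closed by a direct edge.

Yes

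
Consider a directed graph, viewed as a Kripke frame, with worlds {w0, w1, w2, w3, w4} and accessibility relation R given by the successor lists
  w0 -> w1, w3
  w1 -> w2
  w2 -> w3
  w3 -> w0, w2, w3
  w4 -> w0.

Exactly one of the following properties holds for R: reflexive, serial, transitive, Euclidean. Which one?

Reflexive: no — w0 is not related to itself.
Serial: yes — every world has a successor (e.g. w0 R w1).
Transitive: no — w0 R w1 and w1 R w2, but not w0 R w2.
Euclidean: no — w0 R w1 and w0 R w3, but not w1 R w3.
Only serial holds.

serial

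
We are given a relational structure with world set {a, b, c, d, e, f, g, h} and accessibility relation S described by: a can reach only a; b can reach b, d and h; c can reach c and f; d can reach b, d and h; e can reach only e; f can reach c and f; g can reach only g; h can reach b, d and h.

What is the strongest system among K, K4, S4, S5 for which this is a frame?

S5

Transitive (axiom 4): yes — every two-step S-path is closed by a direct edge.
Reflexive (axiom T): yes — every world is S-related to itself.
Euclidean (axiom 5): yes — any two successors of a common world are S-related.
So F validates K, K4, S4, S5. The strongest is S5.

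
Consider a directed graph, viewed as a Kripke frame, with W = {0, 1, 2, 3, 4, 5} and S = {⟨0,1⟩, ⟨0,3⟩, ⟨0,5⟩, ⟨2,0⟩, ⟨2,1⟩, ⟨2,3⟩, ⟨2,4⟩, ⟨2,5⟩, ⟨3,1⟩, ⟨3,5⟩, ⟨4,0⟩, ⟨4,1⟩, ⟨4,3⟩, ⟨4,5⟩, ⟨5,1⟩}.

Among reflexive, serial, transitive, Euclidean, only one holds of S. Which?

Reflexive: no — 0 is not related to itself.
Serial: no — 1 has no S-successor.
Transitive: yes — every two-step S-path is closed by a direct edge.
Euclidean: no — 0 S 1 and 0 S 3, but not 1 S 3.
Only transitive holds.

transitive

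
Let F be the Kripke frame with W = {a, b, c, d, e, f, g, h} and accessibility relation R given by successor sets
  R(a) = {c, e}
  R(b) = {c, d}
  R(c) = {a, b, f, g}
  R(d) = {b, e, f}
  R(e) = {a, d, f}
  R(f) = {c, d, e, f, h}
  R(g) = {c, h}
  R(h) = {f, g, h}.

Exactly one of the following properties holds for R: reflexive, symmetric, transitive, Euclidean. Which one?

Reflexive: no — a is not related to itself.
Symmetric: yes — every pair in R has its reverse in R.
Transitive: no — a R c and c R b, but not a R b.
Euclidean: no — a R c and a R e, but not c R e.
Only symmetric holds.

symmetric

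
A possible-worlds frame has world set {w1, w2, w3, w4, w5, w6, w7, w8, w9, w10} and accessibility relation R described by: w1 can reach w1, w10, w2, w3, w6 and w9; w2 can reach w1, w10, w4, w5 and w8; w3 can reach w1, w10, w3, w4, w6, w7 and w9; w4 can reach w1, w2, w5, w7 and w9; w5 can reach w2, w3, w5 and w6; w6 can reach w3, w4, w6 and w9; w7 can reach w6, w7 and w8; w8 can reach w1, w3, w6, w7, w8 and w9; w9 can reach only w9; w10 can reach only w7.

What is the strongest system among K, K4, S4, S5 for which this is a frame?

Transitive (axiom 4): no — w1 R w10 and w10 R w7, but not w1 R w7.
Reflexive (axiom T): no — w2 is not related to itself.
Euclidean (axiom 5): no — w1 R w10 and w1 R w2, but not w10 R w2.
So F validates K; K4 would additionally require R to be transitive. The strongest is K.

K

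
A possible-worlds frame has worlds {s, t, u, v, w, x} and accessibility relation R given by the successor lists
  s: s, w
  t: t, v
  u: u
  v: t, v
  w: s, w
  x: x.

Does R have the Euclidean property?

Yes

Euclidean: yes — any two successors of a common world are R-related.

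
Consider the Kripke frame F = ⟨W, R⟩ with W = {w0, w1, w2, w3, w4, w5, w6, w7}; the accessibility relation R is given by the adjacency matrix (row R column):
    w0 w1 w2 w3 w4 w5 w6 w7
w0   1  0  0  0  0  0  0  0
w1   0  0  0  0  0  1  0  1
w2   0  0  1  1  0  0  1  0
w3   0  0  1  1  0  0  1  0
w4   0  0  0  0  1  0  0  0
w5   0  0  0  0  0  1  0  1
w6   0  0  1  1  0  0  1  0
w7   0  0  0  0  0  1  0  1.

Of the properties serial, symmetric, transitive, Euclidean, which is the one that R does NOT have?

symmetric

Serial: yes — every world has a successor (e.g. w0 R w0).
Symmetric: no — w1 R w5 but not w5 R w1.
Transitive: yes — every two-step R-path is closed by a direct edge.
Euclidean: yes — any two successors of a common world are R-related.
Only symmetric fails.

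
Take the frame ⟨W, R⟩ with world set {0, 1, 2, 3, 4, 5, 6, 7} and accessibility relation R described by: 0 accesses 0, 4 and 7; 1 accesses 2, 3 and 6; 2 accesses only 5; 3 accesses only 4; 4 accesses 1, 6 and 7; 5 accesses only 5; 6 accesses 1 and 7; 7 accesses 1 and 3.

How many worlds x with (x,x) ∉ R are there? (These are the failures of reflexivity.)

Enumerating: 1, 2, 3, 4, 6, 7.

6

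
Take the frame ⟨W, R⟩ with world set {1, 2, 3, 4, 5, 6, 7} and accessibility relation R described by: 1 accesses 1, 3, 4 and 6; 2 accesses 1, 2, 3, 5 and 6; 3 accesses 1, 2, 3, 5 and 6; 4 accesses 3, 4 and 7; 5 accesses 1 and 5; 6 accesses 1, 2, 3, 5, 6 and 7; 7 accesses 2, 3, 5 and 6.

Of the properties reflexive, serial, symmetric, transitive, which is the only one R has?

serial

Reflexive: no — 7 is not related to itself.
Serial: yes — every world has a successor (e.g. 1 R 1).
Symmetric: no — 1 R 4 but not 4 R 1.
Transitive: no — 1 R 3 and 3 R 2, but not 1 R 2.
Only serial holds.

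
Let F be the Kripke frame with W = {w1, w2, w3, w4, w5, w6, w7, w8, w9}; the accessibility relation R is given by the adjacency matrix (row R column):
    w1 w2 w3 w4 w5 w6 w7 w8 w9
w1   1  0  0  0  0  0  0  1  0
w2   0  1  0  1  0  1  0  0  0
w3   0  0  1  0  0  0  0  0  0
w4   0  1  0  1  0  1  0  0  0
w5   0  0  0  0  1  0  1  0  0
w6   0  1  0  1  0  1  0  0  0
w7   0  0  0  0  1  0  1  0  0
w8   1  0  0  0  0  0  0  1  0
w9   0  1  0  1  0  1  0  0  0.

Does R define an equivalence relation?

No

Reflexive: no — w9 is not related to itself.
Symmetric: no — w9 R w2 but not w2 R w9.
Transitive: yes — every two-step R-path is closed by a direct edge.
So R is not an equivalence relation.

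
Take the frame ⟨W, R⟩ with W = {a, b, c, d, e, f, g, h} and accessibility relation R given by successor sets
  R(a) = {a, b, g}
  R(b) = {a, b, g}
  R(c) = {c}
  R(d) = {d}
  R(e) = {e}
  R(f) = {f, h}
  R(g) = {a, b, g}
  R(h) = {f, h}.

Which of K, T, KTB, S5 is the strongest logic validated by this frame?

Reflexive (axiom T): yes — every world is R-related to itself.
Symmetric (axiom B): yes — every pair in R has its reverse in R.
Euclidean (axiom 5): yes — any two successors of a common world are R-related.
So F validates K, T, KTB, S5. The strongest is S5.

S5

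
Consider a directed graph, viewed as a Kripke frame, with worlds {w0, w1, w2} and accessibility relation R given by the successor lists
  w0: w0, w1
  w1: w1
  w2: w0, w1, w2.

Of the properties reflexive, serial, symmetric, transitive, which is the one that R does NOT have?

symmetric

Reflexive: yes — every world is R-related to itself.
Serial: yes — every world has a successor (e.g. w0 R w0).
Symmetric: no — w0 R w1 but not w1 R w0.
Transitive: yes — every two-step R-path is closed by a direct edge.
Only symmetric fails.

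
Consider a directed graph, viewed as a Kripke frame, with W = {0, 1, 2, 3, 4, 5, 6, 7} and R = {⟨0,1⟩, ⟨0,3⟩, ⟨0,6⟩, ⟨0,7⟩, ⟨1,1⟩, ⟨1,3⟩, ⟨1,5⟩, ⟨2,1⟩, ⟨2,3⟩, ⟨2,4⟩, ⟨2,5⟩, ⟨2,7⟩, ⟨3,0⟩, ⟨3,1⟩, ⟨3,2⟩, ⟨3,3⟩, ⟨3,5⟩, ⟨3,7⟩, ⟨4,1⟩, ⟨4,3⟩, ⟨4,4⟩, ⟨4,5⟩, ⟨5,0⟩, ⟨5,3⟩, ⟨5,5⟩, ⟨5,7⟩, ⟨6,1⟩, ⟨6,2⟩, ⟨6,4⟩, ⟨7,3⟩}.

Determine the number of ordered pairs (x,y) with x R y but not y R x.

16

Enumerating: (0,1), (0,6), (0,7), (1,5), (2,1), (2,4), (2,5), (2,7), (4,1), (4,3), (4,5), (5,0), (5,7), (6,1), (6,2), (6,4).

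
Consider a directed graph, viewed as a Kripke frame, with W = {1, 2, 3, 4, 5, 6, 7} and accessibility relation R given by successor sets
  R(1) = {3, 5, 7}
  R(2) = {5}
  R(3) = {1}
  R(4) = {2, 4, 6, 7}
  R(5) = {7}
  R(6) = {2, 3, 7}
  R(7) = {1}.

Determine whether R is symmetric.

No

Symmetric: no — 1 R 5 but not 5 R 1.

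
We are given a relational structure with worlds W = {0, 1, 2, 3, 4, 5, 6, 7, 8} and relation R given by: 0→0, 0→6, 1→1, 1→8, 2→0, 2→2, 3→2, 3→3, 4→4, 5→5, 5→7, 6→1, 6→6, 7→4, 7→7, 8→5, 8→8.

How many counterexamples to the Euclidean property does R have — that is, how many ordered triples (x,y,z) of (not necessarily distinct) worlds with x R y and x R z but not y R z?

8

Enumerating: (0,6,0), (1,8,1), (2,0,2), (3,2,3), (5,7,5), (6,1,6), (7,4,7), (8,5,8).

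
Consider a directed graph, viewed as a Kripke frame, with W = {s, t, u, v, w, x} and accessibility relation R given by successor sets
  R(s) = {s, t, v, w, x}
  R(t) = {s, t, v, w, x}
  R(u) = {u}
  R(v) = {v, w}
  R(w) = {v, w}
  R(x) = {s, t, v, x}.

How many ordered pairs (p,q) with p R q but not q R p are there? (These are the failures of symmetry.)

Enumerating: (s,v), (s,w), (t,v), (t,w), (x,v).

5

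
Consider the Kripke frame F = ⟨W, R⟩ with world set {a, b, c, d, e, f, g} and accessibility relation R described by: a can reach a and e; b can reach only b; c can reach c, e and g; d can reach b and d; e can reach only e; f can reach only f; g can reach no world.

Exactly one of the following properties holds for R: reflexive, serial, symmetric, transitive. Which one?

transitive

Reflexive: no — g is not related to itself.
Serial: no — g has no R-successor.
Symmetric: no — a R e but not e R a.
Transitive: yes — every two-step R-path is closed by a direct edge.
Only transitive holds.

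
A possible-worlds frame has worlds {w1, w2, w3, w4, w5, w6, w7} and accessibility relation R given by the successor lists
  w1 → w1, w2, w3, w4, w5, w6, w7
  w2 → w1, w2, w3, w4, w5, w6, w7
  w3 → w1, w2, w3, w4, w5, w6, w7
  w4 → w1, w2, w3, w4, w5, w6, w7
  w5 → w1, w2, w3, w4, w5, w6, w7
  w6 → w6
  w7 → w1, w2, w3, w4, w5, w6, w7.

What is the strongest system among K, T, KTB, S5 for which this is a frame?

Reflexive (axiom T): yes — every world is R-related to itself.
Symmetric (axiom B): no — w1 R w6 but not w6 R w1.
Euclidean (axiom 5): no — w1 R w6 and w1 R w2, but not w6 R w2.
So F validates K, T; KTB would additionally require R to be symmetric. The strongest is T.

T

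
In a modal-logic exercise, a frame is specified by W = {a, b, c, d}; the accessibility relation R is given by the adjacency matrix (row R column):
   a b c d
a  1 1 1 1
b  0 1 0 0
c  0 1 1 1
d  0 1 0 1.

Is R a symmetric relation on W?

No

Symmetric: no — a R b but not b R a.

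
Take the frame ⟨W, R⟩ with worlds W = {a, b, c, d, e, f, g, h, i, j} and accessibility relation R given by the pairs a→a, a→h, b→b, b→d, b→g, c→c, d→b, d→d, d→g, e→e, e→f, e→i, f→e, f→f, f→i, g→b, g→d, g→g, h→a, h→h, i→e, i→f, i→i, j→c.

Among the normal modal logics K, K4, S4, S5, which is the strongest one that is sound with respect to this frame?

K4

Transitive (axiom 4): yes — every two-step R-path is closed by a direct edge.
Reflexive (axiom T): no — j is not related to itself.
Euclidean (axiom 5): yes — any two successors of a common world are R-related.
So F validates K, K4; S4 would additionally require R to be reflexive. The strongest is K4.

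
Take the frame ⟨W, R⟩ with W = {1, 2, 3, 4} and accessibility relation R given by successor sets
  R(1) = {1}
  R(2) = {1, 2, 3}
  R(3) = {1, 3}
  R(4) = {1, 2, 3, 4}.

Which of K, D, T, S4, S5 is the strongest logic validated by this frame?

S4

Serial (axiom D): yes — every world has a successor (e.g. 1 R 1).
Reflexive (axiom T): yes — every world is R-related to itself.
Transitive (axiom 4): yes — every two-step R-path is closed by a direct edge.
Euclidean (axiom 5): no — 2 R 1 and 2 R 3, but not 1 R 3.
So F validates K, D, T, S4; S5 would additionally require R to be Euclidean. The strongest is S4.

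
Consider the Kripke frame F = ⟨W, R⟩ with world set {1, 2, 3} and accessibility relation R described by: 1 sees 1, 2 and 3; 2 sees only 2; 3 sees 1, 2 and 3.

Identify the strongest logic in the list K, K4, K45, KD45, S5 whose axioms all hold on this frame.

K4

Transitive (axiom 4): yes — every two-step R-path is closed by a direct edge.
Euclidean (axiom 5): no — 1 R 2 and 1 R 3, but not 2 R 3.
Serial (axiom D): yes — every world has a successor (e.g. 1 R 1).
Reflexive (axiom T): yes — every world is R-related to itself.
So F validates K, K4; K45 would additionally require R to be Euclidean. The strongest is K4.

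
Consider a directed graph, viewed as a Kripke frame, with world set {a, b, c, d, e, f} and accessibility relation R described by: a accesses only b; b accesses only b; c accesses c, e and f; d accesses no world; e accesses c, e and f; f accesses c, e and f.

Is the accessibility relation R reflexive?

Reflexive: no — a is not related to itself.

No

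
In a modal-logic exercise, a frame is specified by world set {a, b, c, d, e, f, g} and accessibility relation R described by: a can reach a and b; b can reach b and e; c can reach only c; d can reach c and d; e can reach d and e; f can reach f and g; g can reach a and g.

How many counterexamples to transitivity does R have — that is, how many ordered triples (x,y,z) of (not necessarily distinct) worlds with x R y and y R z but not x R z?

5

Enumerating: (a,b,e), (b,e,d), (e,d,c), (f,g,a), (g,a,b).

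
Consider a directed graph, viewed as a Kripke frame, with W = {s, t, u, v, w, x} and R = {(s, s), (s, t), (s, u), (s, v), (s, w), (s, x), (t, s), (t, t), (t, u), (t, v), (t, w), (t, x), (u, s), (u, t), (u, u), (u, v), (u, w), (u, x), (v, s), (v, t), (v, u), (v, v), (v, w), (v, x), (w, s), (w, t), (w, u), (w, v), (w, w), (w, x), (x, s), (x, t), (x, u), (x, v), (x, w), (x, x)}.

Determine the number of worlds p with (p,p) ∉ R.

0

R is reflexive; there are no such worlds.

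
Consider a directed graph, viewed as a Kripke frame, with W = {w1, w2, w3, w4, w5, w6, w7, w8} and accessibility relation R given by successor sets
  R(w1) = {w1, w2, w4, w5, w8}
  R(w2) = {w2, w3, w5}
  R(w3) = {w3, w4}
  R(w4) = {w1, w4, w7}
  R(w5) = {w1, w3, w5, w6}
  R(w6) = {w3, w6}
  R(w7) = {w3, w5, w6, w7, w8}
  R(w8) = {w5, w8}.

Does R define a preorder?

Reflexive: yes — every world is R-related to itself.
Transitive: no — w1 R w2 and w2 R w3, but not w1 R w3.
So R is not a preorder.

No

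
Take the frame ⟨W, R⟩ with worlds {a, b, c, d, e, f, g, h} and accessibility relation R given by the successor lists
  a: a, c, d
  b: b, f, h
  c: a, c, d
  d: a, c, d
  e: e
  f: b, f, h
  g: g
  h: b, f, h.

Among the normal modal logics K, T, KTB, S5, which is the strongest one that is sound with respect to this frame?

Reflexive (axiom T): yes — every world is R-related to itself.
Symmetric (axiom B): yes — every pair in R has its reverse in R.
Euclidean (axiom 5): yes — any two successors of a common world are R-related.
So F validates K, T, KTB, S5. The strongest is S5.

S5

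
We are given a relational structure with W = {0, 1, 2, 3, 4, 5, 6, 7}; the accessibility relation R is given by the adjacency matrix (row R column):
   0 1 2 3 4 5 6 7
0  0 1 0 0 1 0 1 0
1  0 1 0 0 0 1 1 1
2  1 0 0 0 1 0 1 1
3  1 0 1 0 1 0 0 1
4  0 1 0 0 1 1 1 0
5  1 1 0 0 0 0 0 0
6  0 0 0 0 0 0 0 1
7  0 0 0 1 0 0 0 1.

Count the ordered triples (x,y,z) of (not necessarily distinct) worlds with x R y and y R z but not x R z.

29

Enumerating: (0,1,5), (0,1,7), (0,4,5), (0,6,7), (1,5,0), (1,7,3), (2,0,1), (2,4,1), (2,4,5), (2,7,3), (3,0,1), (3,0,6), … and 17 more.
Total: 29.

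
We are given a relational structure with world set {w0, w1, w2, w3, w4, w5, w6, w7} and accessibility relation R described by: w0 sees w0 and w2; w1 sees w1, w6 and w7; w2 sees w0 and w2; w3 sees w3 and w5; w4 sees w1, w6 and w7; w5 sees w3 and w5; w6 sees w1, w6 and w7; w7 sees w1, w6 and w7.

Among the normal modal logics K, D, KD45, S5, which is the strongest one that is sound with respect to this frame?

KD45

Serial (axiom D): yes — every world has a successor (e.g. w0 R w0).
Euclidean (axiom 5): yes — any two successors of a common world are R-related.
Transitive (axiom 4): yes — every two-step R-path is closed by a direct edge.
Reflexive (axiom T): no — w4 is not related to itself.
So F validates K, D, KD45; S5 would additionally require R to be reflexive. The strongest is KD45.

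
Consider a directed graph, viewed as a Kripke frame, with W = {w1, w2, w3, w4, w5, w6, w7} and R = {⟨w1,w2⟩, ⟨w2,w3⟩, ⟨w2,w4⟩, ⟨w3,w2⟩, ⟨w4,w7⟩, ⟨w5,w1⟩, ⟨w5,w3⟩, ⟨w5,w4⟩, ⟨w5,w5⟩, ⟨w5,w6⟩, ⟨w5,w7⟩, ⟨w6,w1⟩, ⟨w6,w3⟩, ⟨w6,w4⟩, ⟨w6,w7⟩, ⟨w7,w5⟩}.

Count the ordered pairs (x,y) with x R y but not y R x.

11

Enumerating: (w1,w2), (w2,w4), (w4,w7), (w5,w1), (w5,w3), (w5,w4), (w5,w6), (w6,w1), (w6,w3), (w6,w4), (w6,w7).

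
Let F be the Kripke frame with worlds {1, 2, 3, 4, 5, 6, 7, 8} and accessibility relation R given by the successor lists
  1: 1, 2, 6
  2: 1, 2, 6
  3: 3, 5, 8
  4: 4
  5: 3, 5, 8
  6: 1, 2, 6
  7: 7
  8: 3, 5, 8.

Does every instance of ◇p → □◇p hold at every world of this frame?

The schema 5 characterises exactly the Euclidean frames.
Euclidean: yes — any two successors of a common world are R-related.

Yes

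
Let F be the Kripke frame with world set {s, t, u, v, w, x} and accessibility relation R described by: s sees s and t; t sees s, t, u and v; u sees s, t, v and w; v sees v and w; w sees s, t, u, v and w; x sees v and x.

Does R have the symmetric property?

No

Symmetric: no — t R v but not v R t.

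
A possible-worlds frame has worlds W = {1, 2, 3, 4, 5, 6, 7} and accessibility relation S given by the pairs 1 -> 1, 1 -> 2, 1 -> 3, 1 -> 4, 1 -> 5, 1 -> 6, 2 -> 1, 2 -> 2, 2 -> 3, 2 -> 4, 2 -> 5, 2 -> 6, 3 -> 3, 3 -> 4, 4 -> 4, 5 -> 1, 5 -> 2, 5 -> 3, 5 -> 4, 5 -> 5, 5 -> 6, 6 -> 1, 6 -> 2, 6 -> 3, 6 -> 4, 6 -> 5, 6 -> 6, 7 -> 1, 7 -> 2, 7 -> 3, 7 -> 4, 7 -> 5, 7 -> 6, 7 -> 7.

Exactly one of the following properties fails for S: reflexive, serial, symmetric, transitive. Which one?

symmetric

Reflexive: yes — every world is S-related to itself.
Serial: yes — every world has a successor (e.g. 1 S 1).
Symmetric: no — 1 S 3 but not 3 S 1.
Transitive: yes — every two-step S-path is closed by a direct edge.
Only symmetric fails.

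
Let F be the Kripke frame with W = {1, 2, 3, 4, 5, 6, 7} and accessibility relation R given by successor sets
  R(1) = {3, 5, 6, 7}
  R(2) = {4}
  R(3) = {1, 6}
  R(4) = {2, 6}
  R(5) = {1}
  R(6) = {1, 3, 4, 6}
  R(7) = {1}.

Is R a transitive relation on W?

Transitive: no — 1 R 6 and 6 R 4, but not 1 R 4.

No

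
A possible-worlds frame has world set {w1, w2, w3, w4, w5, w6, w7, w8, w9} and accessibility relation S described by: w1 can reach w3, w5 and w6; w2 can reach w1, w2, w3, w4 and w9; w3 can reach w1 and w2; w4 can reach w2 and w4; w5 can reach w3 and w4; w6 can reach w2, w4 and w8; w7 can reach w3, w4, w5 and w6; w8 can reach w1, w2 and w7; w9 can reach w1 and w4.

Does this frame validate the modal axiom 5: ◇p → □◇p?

By correspondence theory, 5 is valid on a frame iff S is Euclidean.
Euclidean: no — w1 S w3 and w1 S w5, but not w3 S w5.

No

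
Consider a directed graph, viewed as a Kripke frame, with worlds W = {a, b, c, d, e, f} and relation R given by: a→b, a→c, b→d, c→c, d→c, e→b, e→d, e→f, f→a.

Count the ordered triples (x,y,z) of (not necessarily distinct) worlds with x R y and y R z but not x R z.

Enumerating: (a,b,d), (b,d,c), (e,d,c), (e,f,a), (f,a,b), (f,a,c).

6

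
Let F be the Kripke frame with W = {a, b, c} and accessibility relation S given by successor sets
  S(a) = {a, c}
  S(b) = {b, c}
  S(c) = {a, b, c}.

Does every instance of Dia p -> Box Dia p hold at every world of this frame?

By correspondence theory, 5 is valid on a frame iff S is Euclidean.
Euclidean: no — c S a and c S b, but not a S b.

No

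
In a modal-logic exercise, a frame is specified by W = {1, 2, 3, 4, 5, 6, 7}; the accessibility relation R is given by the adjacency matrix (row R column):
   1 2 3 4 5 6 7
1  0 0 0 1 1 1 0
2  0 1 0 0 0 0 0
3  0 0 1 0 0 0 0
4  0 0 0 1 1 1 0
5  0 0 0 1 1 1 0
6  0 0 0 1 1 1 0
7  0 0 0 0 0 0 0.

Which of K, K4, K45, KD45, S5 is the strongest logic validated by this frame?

Transitive (axiom 4): yes — every two-step R-path is closed by a direct edge.
Euclidean (axiom 5): yes — any two successors of a common world are R-related.
Serial (axiom D): no — 7 has no R-successor.
Reflexive (axiom T): no — 1 is not related to itself.
So F validates K, K4, K45; KD45 would additionally require R to be serial. The strongest is K45.

K45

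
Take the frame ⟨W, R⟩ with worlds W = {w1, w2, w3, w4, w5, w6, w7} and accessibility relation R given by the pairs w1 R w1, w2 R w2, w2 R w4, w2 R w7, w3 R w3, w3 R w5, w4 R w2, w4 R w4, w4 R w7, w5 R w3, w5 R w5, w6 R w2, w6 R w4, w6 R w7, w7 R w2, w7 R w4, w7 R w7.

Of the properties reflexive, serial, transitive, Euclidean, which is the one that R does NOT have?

reflexive

Reflexive: no — w6 is not related to itself.
Serial: yes — every world has a successor (e.g. w1 R w1).
Transitive: yes — every two-step R-path is closed by a direct edge.
Euclidean: yes — any two successors of a common world are R-related.
Only reflexive fails.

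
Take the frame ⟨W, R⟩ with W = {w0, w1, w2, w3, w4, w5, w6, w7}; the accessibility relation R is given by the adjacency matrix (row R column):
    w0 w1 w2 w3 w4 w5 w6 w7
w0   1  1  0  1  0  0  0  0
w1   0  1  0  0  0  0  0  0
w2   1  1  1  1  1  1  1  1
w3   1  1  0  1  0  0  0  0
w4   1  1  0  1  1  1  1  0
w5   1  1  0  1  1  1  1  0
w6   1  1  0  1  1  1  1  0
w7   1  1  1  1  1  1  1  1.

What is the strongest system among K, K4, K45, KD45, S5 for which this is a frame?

K4

Transitive (axiom 4): yes — every two-step R-path is closed by a direct edge.
Euclidean (axiom 5): no — w0 R w1 and w0 R w3, but not w1 R w3.
Serial (axiom D): yes — every world has a successor (e.g. w0 R w0).
Reflexive (axiom T): yes — every world is R-related to itself.
So F validates K, K4; K45 would additionally require R to be Euclidean. The strongest is K4.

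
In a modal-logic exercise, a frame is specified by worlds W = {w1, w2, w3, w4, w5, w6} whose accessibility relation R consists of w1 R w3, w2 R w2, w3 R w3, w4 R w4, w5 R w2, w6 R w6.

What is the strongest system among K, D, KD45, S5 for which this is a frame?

Serial (axiom D): yes — every world has a successor (e.g. w1 R w3).
Euclidean (axiom 5): yes — any two successors of a common world are R-related.
Transitive (axiom 4): yes — every two-step R-path is closed by a direct edge.
Reflexive (axiom T): no — w1 is not related to itself.
So F validates K, D, KD45; S5 would additionally require R to be reflexive. The strongest is KD45.

KD45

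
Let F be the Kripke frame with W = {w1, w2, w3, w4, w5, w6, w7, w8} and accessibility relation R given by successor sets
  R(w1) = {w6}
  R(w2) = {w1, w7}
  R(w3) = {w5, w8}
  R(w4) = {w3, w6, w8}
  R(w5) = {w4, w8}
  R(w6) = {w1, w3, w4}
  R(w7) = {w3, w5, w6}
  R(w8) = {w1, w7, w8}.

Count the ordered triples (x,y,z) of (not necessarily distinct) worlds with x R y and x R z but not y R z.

36

Enumerating: (w1,w6,w6), (w2,w1,w1), (w2,w1,w7), (w2,w7,w1), (w2,w7,w7), (w3,w5,w5), (w3,w8,w5), (w4,w3,w3), (w4,w3,w6), (w4,w6,w6), (w4,w6,w8), (w4,w8,w3), … and 24 more.
Total: 36.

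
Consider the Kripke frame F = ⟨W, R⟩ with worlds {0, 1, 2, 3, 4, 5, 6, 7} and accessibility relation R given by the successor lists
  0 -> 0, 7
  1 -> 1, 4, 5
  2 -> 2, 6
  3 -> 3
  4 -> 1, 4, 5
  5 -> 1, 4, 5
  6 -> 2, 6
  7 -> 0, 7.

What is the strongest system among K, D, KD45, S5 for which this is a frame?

S5

Serial (axiom D): yes — every world has a successor (e.g. 0 R 0).
Euclidean (axiom 5): yes — any two successors of a common world are R-related.
Transitive (axiom 4): yes — every two-step R-path is closed by a direct edge.
Reflexive (axiom T): yes — every world is R-related to itself.
So F validates K, D, KD45, S5. The strongest is S5.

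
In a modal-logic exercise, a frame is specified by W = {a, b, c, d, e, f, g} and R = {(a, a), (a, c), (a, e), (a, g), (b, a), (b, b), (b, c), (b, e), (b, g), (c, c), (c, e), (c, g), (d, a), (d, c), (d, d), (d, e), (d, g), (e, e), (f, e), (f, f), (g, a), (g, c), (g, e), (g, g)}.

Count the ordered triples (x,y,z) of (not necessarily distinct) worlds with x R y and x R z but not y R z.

27

Enumerating: (a,c,a), (a,e,a), (a,e,c), (a,e,g), (b,a,b), (b,c,a), (b,c,b), (b,e,a), (b,e,b), (b,e,c), (b,e,g), (b,g,b), … and 15 more.
Total: 27.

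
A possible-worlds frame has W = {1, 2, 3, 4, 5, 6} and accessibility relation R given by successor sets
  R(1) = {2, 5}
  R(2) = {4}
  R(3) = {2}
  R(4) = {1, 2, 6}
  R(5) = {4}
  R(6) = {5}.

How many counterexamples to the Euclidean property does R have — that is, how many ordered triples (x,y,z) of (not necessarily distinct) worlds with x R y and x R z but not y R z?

Enumerating: (1,2,2), (1,2,5), (1,5,2), (1,5,5), (2,4,4), (3,2,2), (4,1,1), (4,1,6), (4,2,1), (4,2,2), (4,2,6), (4,6,1), (4,6,2), (4,6,6), (5,4,4), (6,5,5).

16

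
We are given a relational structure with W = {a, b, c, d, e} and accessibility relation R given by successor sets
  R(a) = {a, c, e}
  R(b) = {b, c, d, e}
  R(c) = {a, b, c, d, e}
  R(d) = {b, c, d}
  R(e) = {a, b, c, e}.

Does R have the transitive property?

No

Transitive: no — a R c and c R b, but not a R b.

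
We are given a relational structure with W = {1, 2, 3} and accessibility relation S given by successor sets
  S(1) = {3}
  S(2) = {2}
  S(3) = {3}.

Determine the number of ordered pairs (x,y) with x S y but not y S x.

Enumerating: (1,3).

1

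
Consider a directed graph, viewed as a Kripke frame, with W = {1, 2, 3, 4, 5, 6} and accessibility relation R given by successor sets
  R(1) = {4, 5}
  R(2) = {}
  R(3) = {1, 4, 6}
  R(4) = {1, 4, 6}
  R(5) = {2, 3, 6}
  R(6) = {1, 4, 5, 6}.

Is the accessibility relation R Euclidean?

No

Euclidean: no — 1 R 4 and 1 R 5, but not 4 R 5.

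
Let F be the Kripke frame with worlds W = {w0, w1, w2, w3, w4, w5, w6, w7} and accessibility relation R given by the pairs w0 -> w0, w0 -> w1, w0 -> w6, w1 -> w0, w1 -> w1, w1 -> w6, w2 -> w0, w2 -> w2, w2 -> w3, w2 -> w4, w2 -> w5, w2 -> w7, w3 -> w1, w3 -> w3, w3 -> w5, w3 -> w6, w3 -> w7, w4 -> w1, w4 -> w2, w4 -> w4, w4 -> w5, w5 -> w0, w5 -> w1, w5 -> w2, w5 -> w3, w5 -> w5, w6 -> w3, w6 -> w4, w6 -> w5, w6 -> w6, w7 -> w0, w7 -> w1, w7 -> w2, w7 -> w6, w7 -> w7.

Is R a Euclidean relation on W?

Euclidean: no — w0 R w6 and w0 R w1, but not w6 R w1.

No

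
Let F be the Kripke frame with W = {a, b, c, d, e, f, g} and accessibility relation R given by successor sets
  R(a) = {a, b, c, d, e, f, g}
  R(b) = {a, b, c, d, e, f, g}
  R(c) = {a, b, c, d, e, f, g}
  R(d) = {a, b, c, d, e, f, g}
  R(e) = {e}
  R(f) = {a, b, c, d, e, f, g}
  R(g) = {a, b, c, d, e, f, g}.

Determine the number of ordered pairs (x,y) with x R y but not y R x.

Enumerating: (a,e), (b,e), (c,e), (d,e), (f,e), (g,e).

6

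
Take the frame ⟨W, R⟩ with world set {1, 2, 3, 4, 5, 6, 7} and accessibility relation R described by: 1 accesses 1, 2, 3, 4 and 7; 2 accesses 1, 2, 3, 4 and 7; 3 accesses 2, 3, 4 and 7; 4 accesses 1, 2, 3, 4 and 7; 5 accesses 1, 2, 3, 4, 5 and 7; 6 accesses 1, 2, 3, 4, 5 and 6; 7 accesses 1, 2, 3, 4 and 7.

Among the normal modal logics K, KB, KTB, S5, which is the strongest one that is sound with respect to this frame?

K

Symmetric (axiom B): no — 1 R 3 but not 3 R 1.
Reflexive (axiom T): yes — every world is R-related to itself.
Euclidean (axiom 5): no — 2 R 3 and 2 R 1, but not 3 R 1.
So F validates K; KB would additionally require R to be symmetric. The strongest is K.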